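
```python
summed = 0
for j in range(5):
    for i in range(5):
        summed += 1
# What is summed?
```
Trace:
  summed=0
  summed=1, j=0, i=0
  summed=2, j=0, i=1
  summed=3, j=0, i=2
  summed=4, j=0, i=3
  summed=5, j=0, i=4
  summed=6, j=1, i=0
  summed=7, j=1, i=1
  summed=8, j=1, i=2
  summed=9, j=1, i=3
  summed=10, j=1, i=4
  summed=11, j=2, i=0
  summed=12, j=2, i=1
  summed=13, j=2, i=2
  summed=14, j=2, i=3
  summed=15, j=2, i=4
  summed=16, j=3, i=0
  summed=17, j=3, i=1
  summed=18, j=3, i=2
  summed=19, j=3, i=3
  summed=20, j=3, i=4
  summed=21, j=4, i=0
  summed=22, j=4, i=1
  summed=23, j=4, i=2
  summed=24, j=4, i=3
  summed=25, j=4, i=4

Final answer: 25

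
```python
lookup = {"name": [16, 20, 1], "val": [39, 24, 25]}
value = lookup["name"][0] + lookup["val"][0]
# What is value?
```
Trace:
  lookup={'name': [16, 20, 1], 'val': [39, 24, 25]}
  lookup={'name': [16, 20, 1], 'val': [39, 24, 25]}, value=55

Final answer: 55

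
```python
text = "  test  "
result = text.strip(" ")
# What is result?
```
Trace:
  text='  test  '
  text='  test  ', result='test'

Final answer: 'test'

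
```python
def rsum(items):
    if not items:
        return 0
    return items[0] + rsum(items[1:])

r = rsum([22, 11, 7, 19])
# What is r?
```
Call trace:
rsum(items=[22, 11, 7, 19])
  rsum(items=[11, 7, 19])
    rsum(items=[7, 19])
      rsum(items=[19])
        rsum(items=[])
        -> return 0
      -> return 19
    -> return 26
  -> return 37
-> return 59

Final answer: 59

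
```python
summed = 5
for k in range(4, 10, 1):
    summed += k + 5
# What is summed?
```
Trace:
  summed=5
  summed=14, k=4
  summed=24, k=5
  summed=35, k=6
  summed=47, k=7
  summed=60, k=8
  summed=74, k=9

Final answer: 74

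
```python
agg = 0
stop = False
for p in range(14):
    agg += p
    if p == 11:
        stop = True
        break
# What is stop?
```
Trace:
  agg=0
  agg=0, stop=False
  agg=0, stop=False, p=0
  agg=1, stop=False, p=1
  agg=3, stop=False, p=2
  agg=6, stop=False, p=3
  agg=10, stop=False, p=4
  agg=15, stop=False, p=5
  agg=21, stop=False, p=6
  agg=28, stop=False, p=7
  agg=36, stop=False, p=8
  agg=45, stop=False, p=9
  agg=55, stop=False, p=10
  agg=66, stop=True, p=11

Final answer: True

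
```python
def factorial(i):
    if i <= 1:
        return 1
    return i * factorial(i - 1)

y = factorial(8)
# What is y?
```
Call trace:
factorial(i=8)
  factorial(i=7)
    factorial(i=6)
      factorial(i=5)
        factorial(i=4)
          factorial(i=3)
            factorial(i=2)
              factorial(i=1)
              -> return 1
            -> return 2
          -> return 6
        -> return 24
      -> return 120
    -> return 720
  -> return 5040
-> return 40320

Final answer: 40320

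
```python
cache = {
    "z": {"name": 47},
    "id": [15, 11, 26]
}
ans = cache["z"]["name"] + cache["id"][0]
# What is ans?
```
Trace:
  cache={'z': {'name': 47}, 'id': [15, 11, 26]}
  cache={'z': {'name': 47}, 'id': [15, 11, 26]}, ans=62

Final answer: 62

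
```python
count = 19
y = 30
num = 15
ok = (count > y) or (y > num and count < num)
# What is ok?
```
Trace:
  count=19
  count=19, y=30
  count=19, y=30, num=15
  count=19, y=30, num=15, ok=False

Final answer: False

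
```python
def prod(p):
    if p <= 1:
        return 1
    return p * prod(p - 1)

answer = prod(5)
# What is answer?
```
Call trace:
prod(p=5)
  prod(p=4)
    prod(p=3)
      prod(p=2)
        prod(p=1)
        -> return 1
      -> return 2
    -> return 6
  -> return 24
-> return 120

Final answer: 120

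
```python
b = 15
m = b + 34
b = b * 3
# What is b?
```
Trace:
  b=15
  b=15, m=49
  b=45, m=49

Final answer: 45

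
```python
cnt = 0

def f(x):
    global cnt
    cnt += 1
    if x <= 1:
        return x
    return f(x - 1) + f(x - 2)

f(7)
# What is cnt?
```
Call trace (a repeated sub-call is expanded the first time; later identical calls just restate its return value):
f(x=7)
  f(x=6)
    f(x=5)
      f(x=4)
        f(x=3)
          f(x=2)
            f(x=1)
            -> return 1
            f(x=0)
            -> return 0
          -> return 1
          f(x=1)
          -> return 1
        -> return 2
        f(x=2) -> return 1  (same call as traced above)
      -> return 3
      f(x=3) -> return 2  (same call as traced above)
    -> return 5
    f(x=4) -> return 3  (same call as traced above)
  -> return 8
  f(x=5) -> return 5  (same call as traced above)
-> return 13

cnt is incremented once per call, so count the calls in each subtree. Let C(x) = number of calls made by f(x).
C(0) = C(1) = 1 (base case, no recursion); C(x) = 1 + C(x - 1) + C(x - 2) otherwise.
C(2) = 1 + C(1) + C(0) = 1 + 1 + 1 = 3
C(3) = 1 + C(2) + C(1) = 1 + 3 + 1 = 5
C(4) = 1 + C(3) + C(2) = 1 + 5 + 3 = 9
C(5) = 1 + C(4) + C(3) = 1 + 9 + 5 = 15
C(6) = 1 + C(5) + C(4) = 1 + 15 + 9 = 25
C(7) = 1 + C(6) + C(5) = 1 + 25 + 15 = 41
cnt = C(7) = 41

Final answer: 41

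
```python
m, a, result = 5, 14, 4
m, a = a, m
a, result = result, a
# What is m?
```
Trace:
  m=5, a=14, result=4
  m=14, a=5, result=4
  m=14, a=4, result=5

Final answer: 14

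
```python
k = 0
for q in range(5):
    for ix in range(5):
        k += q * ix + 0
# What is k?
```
Trace:
  k=0
  k=0, q=0, ix=0
  k=0, q=0, ix=1
  k=0, q=0, ix=2
  k=0, q=0, ix=3
  k=0, q=0, ix=4
  k=0, q=1, ix=0
  k=1, q=1, ix=1
  k=3, q=1, ix=2
  k=6, q=1, ix=3
  k=10, q=1, ix=4
  k=10, q=2, ix=0
  k=12, q=2, ix=1
  k=16, q=2, ix=2
  k=22, q=2, ix=3
  k=30, q=2, ix=4
  k=30, q=3, ix=0
  k=33, q=3, ix=1
  k=39, q=3, ix=2
  k=48, q=3, ix=3
  k=60, q=3, ix=4
  k=60, q=4, ix=0
  k=64, q=4, ix=1
  k=72, q=4, ix=2
  k=84, q=4, ix=3
  k=100, q=4, ix=4

Final answer: 100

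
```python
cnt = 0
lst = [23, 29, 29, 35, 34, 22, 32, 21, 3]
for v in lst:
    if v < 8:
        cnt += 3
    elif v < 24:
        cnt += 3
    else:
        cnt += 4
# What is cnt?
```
Trace:
  cnt=0
  cnt=3, v=23
  cnt=7, v=29
  cnt=11, v=29
  cnt=15, v=35
  cnt=19, v=34
  cnt=22, v=22
  cnt=26, v=32
  cnt=29, v=21
  cnt=32, v=3

Final answer: 32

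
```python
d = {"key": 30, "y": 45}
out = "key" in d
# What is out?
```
Trace:
  d={'key': 30, 'y': 45}
  d={'key': 30, 'y': 45}, out=True

Final answer: True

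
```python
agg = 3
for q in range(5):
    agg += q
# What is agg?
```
Trace:
  agg=3
  agg=3, q=0
  agg=4, q=1
  agg=6, q=2
  agg=9, q=3
  agg=13, q=4

Final answer: 13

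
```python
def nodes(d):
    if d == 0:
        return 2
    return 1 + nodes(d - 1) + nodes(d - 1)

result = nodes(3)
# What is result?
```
Call trace (a repeated sub-call is expanded the first time; later identical calls just restate its return value):
nodes(d=3)
  nodes(d=2)
    nodes(d=1)
      nodes(d=0)
      -> return 2
      nodes(d=0)
      -> return 2
    -> return 5
    nodes(d=1) -> return 5  (same call as traced above)
  -> return 11
  nodes(d=2) -> return 11  (same call as traced above)
-> return 23

Final answer: 23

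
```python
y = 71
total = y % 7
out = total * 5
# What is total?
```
Trace:
  y=71
  y=71, total=1
  y=71, total=1, out=5

Final answer: 1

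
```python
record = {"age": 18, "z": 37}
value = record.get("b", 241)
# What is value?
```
Trace:
  record={'age': 18, 'z': 37}
  record={'age': 18, 'z': 37}, value=241

Final answer: 241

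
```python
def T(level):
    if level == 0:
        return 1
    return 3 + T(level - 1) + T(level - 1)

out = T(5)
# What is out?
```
Call trace (a repeated sub-call is expanded the first time; later identical calls just restate its return value):
T(level=5)
  T(level=4)
    T(level=3)
      T(level=2)
        T(level=1)
          T(level=0)
          -> return 1
          T(level=0)
          -> return 1
        -> return 5
        T(level=1) -> return 5  (same call as traced above)
      -> return 13
      T(level=2) -> return 13  (same call as traced above)
    -> return 29
    T(level=3) -> return 29  (same call as traced above)
  -> return 61
  T(level=4) -> return 61  (same call as traced above)
-> return 125

Final answer: 125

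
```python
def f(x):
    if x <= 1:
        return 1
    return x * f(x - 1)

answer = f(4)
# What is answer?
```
Call trace:
f(x=4)
  f(x=3)
    f(x=2)
      f(x=1)
      -> return 1
    -> return 2
  -> return 6
-> return 24

Final answer: 24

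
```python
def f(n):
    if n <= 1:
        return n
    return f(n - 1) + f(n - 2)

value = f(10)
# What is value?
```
Call trace (a repeated sub-call is expanded the first time; later identical calls just restate its return value):
f(n=10)
  f(n=9)
    f(n=8)
      f(n=7)
        f(n=6)
          f(n=5)
            f(n=4)
              f(n=3)
                f(n=2)
                  f(n=1)
                  -> return 1
                  f(n=0)
                  -> return 0
                -> return 1
                f(n=1)
                -> return 1
              -> return 2
              f(n=2) -> return 1  (same call as traced above)
            -> return 3
            f(n=3) -> return 2  (same call as traced above)
          -> return 5
          f(n=4) -> return 3  (same call as traced above)
        -> return 8
        f(n=5) -> return 5  (same call as traced above)
      -> return 13
      f(n=6) -> return 8  (same call as traced above)
    -> return 21
    f(n=7) -> return 13  (same call as traced above)
  -> return 34
  f(n=8) -> return 21  (same call as traced above)
-> return 55

Final answer: 55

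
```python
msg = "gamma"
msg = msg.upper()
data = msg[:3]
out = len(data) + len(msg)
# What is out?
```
Trace:
  msg='gamma'
  msg='GAMMA'
  msg='GAMMA', data='GAM'
  msg='GAMMA', data='GAM', out=8

Final answer: 8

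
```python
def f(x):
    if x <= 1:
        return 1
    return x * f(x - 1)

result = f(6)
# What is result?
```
Call trace:
f(x=6)
  f(x=5)
    f(x=4)
      f(x=3)
        f(x=2)
          f(x=1)
          -> return 1
        -> return 2
      -> return 6
    -> return 24
  -> return 120
-> return 720

Final answer: 720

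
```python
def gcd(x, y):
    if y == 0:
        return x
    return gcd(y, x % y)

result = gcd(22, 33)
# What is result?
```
Call trace:
gcd(x=22, y=33)
  gcd(x=33, y=22)
    gcd(x=22, y=11)
      gcd(x=11, y=0)
      -> return 11
    -> return 11
  -> return 11
-> return 11

Final answer: 11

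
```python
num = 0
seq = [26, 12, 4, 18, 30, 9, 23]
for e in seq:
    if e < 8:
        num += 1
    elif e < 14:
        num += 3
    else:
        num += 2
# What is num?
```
Trace:
  num=0
  num=2, e=26
  num=5, e=12
  num=6, e=4
  num=8, e=18
  num=10, e=30
  num=13, e=9
  num=15, e=23

Final answer: 15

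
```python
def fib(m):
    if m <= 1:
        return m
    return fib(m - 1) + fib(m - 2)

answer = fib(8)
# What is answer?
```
Call trace (a repeated sub-call is expanded the first time; later identical calls just restate its return value):
fib(m=8)
  fib(m=7)
    fib(m=6)
      fib(m=5)
        fib(m=4)
          fib(m=3)
            fib(m=2)
              fib(m=1)
              -> return 1
              fib(m=0)
              -> return 0
            -> return 1
            fib(m=1)
            -> return 1
          -> return 2
          fib(m=2) -> return 1  (same call as traced above)
        -> return 3
        fib(m=3) -> return 2  (same call as traced above)
      -> return 5
      fib(m=4) -> return 3  (same call as traced above)
    -> return 8
    fib(m=5) -> return 5  (same call as traced above)
  -> return 13
  fib(m=6) -> return 8  (same call as traced above)
-> return 21

Final answer: 21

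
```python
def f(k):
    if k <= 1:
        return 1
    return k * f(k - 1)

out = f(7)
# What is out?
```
Call trace:
f(k=7)
  f(k=6)
    f(k=5)
      f(k=4)
        f(k=3)
          f(k=2)
            f(k=1)
            -> return 1
          -> return 2
        -> return 6
      -> return 24
    -> return 120
  -> return 720
-> return 5040

Final answer: 5040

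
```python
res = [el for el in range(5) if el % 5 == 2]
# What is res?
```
Trace:
  el=0
  el=1
  el=2
  el=3
  el=4
  res=[2]

Final answer: [2]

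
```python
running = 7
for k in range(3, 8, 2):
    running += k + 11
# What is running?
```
Trace:
  running=7
  running=21, k=3
  running=37, k=5
  running=55, k=7

Final answer: 55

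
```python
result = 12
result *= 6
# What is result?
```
Trace:
  result=12
  result=72

Final answer: 72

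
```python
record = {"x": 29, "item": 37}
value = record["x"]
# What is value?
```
Trace:
  record={'x': 29, 'item': 37}
  record={'x': 29, 'item': 37}, value=29

Final answer: 29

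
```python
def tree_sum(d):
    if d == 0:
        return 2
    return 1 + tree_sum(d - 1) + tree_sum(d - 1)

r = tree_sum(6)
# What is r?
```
Call trace (a repeated sub-call is expanded the first time; later identical calls just restate its return value):
tree_sum(d=6)
  tree_sum(d=5)
    tree_sum(d=4)
      tree_sum(d=3)
        tree_sum(d=2)
          tree_sum(d=1)
            tree_sum(d=0)
            -> return 2
            tree_sum(d=0)
            -> return 2
          -> return 5
          tree_sum(d=1) -> return 5  (same call as traced above)
        -> return 11
        tree_sum(d=2) -> return 11  (same call as traced above)
      -> return 23
      tree_sum(d=3) -> return 23  (same call as traced above)
    -> return 47
    tree_sum(d=4) -> return 47  (same call as traced above)
  -> return 95
  tree_sum(d=5) -> return 95  (same call as traced above)
-> return 191

Final answer: 191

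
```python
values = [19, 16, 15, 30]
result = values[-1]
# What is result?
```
Trace:
  values=[19, 16, 15, 30]
  values=[19, 16, 15, 30], result=30

Final answer: 30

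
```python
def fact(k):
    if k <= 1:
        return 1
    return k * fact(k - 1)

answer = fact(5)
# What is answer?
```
Call trace:
fact(k=5)
  fact(k=4)
    fact(k=3)
      fact(k=2)
        fact(k=1)
        -> return 1
      -> return 2
    -> return 6
  -> return 24
-> return 120

Final answer: 120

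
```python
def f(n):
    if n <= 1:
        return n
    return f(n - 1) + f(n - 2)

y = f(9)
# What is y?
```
Call trace (a repeated sub-call is expanded the first time; later identical calls just restate its return value):
f(n=9)
  f(n=8)
    f(n=7)
      f(n=6)
        f(n=5)
          f(n=4)
            f(n=3)
              f(n=2)
                f(n=1)
                -> return 1
                f(n=0)
                -> return 0
              -> return 1
              f(n=1)
              -> return 1
            -> return 2
            f(n=2) -> return 1  (same call as traced above)
          -> return 3
          f(n=3) -> return 2  (same call as traced above)
        -> return 5
        f(n=4) -> return 3  (same call as traced above)
      -> return 8
      f(n=5) -> return 5  (same call as traced above)
    -> return 13
    f(n=6) -> return 8  (same call as traced above)
  -> return 21
  f(n=7) -> return 13  (same call as traced above)
-> return 34

Final answer: 34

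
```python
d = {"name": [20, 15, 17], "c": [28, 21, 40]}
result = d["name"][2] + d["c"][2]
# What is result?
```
Trace:
  d={'name': [20, 15, 17], 'c': [28, 21, 40]}
  d={'name': [20, 15, 17], 'c': [28, 21, 40]}, result=57

Final answer: 57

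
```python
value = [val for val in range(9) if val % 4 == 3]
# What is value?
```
Trace:
  val=0
  val=1
  val=2
  val=3
  val=4
  val=5
  val=6
  val=7
  val=8
  value=[3, 7]

Final answer: [3, 7]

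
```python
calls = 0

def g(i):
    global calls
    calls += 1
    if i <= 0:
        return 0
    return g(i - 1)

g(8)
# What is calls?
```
Call trace:
g(i=8)
  g(i=7)
    g(i=6)
      g(i=5)
        g(i=4)
          g(i=3)
            g(i=2)
              g(i=1)
                g(i=0)
                -> return 0
              -> return 0
            -> return 0
          -> return 0
        -> return 0
      -> return 0
    -> return 0
  -> return 0
-> return 0

calls is incremented once per call. g is entered once for each i = 8, 7, 6, 5, 4, 3, 2, 1, 0 (the i <= 0 call returns without recursing), i.e. 8 + 1 calls.
calls = 9

Final answer: 9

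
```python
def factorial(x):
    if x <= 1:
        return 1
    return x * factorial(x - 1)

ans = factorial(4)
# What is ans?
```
Call trace:
factorial(x=4)
  factorial(x=3)
    factorial(x=2)
      factorial(x=1)
      -> return 1
    -> return 2
  -> return 6
-> return 24

Final answer: 24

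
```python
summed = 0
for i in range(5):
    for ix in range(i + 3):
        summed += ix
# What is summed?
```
Trace:
  summed=0
  summed=0, i=0, ix=0
  summed=1, i=0, ix=1
  summed=3, i=0, ix=2
  summed=3, i=1, ix=0
  summed=4, i=1, ix=1
  summed=6, i=1, ix=2
  summed=9, i=1, ix=3
  summed=9, i=2, ix=0
  summed=10, i=2, ix=1
  summed=12, i=2, ix=2
  summed=15, i=2, ix=3
  summed=19, i=2, ix=4
  summed=19, i=3, ix=0
  summed=20, i=3, ix=1
  summed=22, i=3, ix=2
  summed=25, i=3, ix=3
  summed=29, i=3, ix=4
  summed=34, i=3, ix=5
  summed=34, i=4, ix=0
  summed=35, i=4, ix=1
  summed=37, i=4, ix=2
  summed=40, i=4, ix=3
  summed=44, i=4, ix=4
  summed=49, i=4, ix=5
  summed=55, i=4, ix=6

Final answer: 55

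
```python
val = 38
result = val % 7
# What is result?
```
Trace:
  val=38
  val=38, result=3

Final answer: 3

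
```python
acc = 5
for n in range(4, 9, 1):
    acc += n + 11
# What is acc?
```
Trace:
  acc=5
  acc=20, n=4
  acc=36, n=5
  acc=53, n=6
  acc=71, n=7
  acc=90, n=8

Final answer: 90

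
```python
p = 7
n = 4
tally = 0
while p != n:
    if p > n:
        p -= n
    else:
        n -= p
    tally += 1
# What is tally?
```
Trace:
  p=7
  p=7, n=4
  p=7, n=4, tally=0
  p=3, n=4, tally=1
  p=3, n=1, tally=2
  p=2, n=1, tally=3
  p=1, n=1, tally=4

Final answer: 4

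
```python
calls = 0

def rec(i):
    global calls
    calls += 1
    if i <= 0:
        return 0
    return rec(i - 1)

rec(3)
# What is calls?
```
Call trace:
rec(i=3)
  rec(i=2)
    rec(i=1)
      rec(i=0)
      -> return 0
    -> return 0
  -> return 0
-> return 0

calls is incremented once per call. rec is entered once for each i = 3, 2, 1, 0 (the i <= 0 call returns without recursing), i.e. 3 + 1 calls.
calls = 4

Final answer: 4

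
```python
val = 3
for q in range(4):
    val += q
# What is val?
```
Trace:
  val=3
  val=3, q=0
  val=4, q=1
  val=6, q=2
  val=9, q=3

Final answer: 9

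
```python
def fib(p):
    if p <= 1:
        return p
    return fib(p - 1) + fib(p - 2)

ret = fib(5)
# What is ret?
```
Call trace (a repeated sub-call is expanded the first time; later identical calls just restate its return value):
fib(p=5)
  fib(p=4)
    fib(p=3)
      fib(p=2)
        fib(p=1)
        -> return 1
        fib(p=0)
        -> return 0
      -> return 1
      fib(p=1)
      -> return 1
    -> return 2
    fib(p=2) -> return 1  (same call as traced above)
  -> return 3
  fib(p=3) -> return 2  (same call as traced above)
-> return 5

Final answer: 5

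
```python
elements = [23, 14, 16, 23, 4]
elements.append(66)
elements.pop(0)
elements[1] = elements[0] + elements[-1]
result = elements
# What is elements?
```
Trace:
  elements=[23, 14, 16, 23, 4]
  elements=[23, 14, 16, 23, 4, 66]
  elements=[14, 16, 23, 4, 66]
  elements=[14, 80, 23, 4, 66]
  elements=[14, 80, 23, 4, 66], result=[14, 80, 23, 4, 66]

Final answer: [14, 80, 23, 4, 66]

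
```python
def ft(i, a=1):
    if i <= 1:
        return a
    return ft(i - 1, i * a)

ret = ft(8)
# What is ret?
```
Call trace:
ft(i=8, a=1)
  ft(i=7, a=8)
    ft(i=6, a=56)
      ft(i=5, a=336)
        ft(i=4, a=1680)
          ft(i=3, a=6720)
            ft(i=2, a=20160)
              ft(i=1, a=40320)
              -> return 40320
            -> return 40320
          -> return 40320
        -> return 40320
      -> return 40320
    -> return 40320
  -> return 40320
-> return 40320

Final answer: 40320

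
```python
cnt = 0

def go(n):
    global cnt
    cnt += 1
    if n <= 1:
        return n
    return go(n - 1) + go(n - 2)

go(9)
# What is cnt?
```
Call trace (a repeated sub-call is expanded the first time; later identical calls just restate its return value):
go(n=9)
  go(n=8)
    go(n=7)
      go(n=6)
        go(n=5)
          go(n=4)
            go(n=3)
              go(n=2)
                go(n=1)
                -> return 1
                go(n=0)
                -> return 0
              -> return 1
              go(n=1)
              -> return 1
            -> return 2
            go(n=2) -> return 1  (same call as traced above)
          -> return 3
          go(n=3) -> return 2  (same call as traced above)
        -> return 5
        go(n=4) -> return 3  (same call as traced above)
      -> return 8
      go(n=5) -> return 5  (same call as traced above)
    -> return 13
    go(n=6) -> return 8  (same call as traced above)
  -> return 21
  go(n=7) -> return 13  (same call as traced above)
-> return 34

cnt is incremented once per call, so count the calls in each subtree. Let C(n) = number of calls made by go(n).
C(0) = C(1) = 1 (base case, no recursion); C(n) = 1 + C(n - 1) + C(n - 2) otherwise.
C(2) = 1 + C(1) + C(0) = 1 + 1 + 1 = 3
C(3) = 1 + C(2) + C(1) = 1 + 3 + 1 = 5
C(4) = 1 + C(3) + C(2) = 1 + 5 + 3 = 9
C(5) = 1 + C(4) + C(3) = 1 + 9 + 5 = 15
C(6) = 1 + C(5) + C(4) = 1 + 15 + 9 = 25
C(7) = 1 + C(6) + C(5) = 1 + 25 + 15 = 41
C(8) = 1 + C(7) + C(6) = 1 + 41 + 25 = 67
C(9) = 1 + C(8) + C(7) = 1 + 67 + 41 = 109
cnt = C(9) = 109

Final answer: 109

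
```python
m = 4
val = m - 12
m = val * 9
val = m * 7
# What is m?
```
Trace:
  m=4
  m=4, val=-8
  m=-72, val=-8
  m=-72, val=-504

Final answer: -72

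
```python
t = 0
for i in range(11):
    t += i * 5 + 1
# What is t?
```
Trace:
  t=0
  t=1, i=0
  t=7, i=1
  t=18, i=2
  t=34, i=3
  t=55, i=4
  t=81, i=5
  t=112, i=6
  t=148, i=7
  t=189, i=8
  t=235, i=9
  t=286, i=10

Final answer: 286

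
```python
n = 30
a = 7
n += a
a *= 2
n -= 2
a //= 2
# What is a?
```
Trace:
  n=30
  n=30, a=7
  n=37, a=7
  n=37, a=14
  n=35, a=14
  n=35, a=7

Final answer: 7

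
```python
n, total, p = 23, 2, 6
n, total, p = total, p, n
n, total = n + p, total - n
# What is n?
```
Trace:
  n=23, total=2, p=6
  n=2, total=6, p=23
  n=25, total=4, p=23

Final answer: 25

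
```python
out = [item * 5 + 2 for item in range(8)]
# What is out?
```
Trace:
  item=0
  item=1
  item=2
  item=3
  item=4
  item=5
  item=6
  item=7
  out=[2, 7, 12, 17, 22, 27, 32, 37]

Final answer: [2, 7, 12, 17, 22, 27, 32, 37]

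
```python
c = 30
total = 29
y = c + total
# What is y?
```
Trace:
  c=30
  c=30, total=29
  c=30, total=29, y=59

Final answer: 59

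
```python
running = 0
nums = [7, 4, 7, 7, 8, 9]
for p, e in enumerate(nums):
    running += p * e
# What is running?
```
Trace:
  running=0
  running=0, p=0, e=7
  running=4, p=1, e=4
  running=18, p=2, e=7
  running=39, p=3, e=7
  running=71, p=4, e=8
  running=116, p=5, e=9

Final answer: 116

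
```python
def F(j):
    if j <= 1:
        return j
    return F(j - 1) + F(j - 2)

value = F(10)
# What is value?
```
Call trace (a repeated sub-call is expanded the first time; later identical calls just restate its return value):
F(j=10)
  F(j=9)
    F(j=8)
      F(j=7)
        F(j=6)
          F(j=5)
            F(j=4)
              F(j=3)
                F(j=2)
                  F(j=1)
                  -> return 1
                  F(j=0)
                  -> return 0
                -> return 1
                F(j=1)
                -> return 1
              -> return 2
              F(j=2) -> return 1  (same call as traced above)
            -> return 3
            F(j=3) -> return 2  (same call as traced above)
          -> return 5
          F(j=4) -> return 3  (same call as traced above)
        -> return 8
        F(j=5) -> return 5  (same call as traced above)
      -> return 13
      F(j=6) -> return 8  (same call as traced above)
    -> return 21
    F(j=7) -> return 13  (same call as traced above)
  -> return 34
  F(j=8) -> return 21  (same call as traced above)
-> return 55

Final answer: 55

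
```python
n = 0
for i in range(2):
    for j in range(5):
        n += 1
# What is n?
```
Trace:
  n=0
  n=1, i=0, j=0
  n=2, i=0, j=1
  n=3, i=0, j=2
  n=4, i=0, j=3
  n=5, i=0, j=4
  n=6, i=1, j=0
  n=7, i=1, j=1
  n=8, i=1, j=2
  n=9, i=1, j=3
  n=10, i=1, j=4

Final answer: 10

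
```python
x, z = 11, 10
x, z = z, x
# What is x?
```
Trace:
  x=11, z=10
  x=10, z=11

Final answer: 10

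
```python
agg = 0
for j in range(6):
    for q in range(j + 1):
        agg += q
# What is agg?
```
Trace:
  agg=0
  agg=0, j=0, q=0
  agg=0, j=1, q=0
  agg=1, j=1, q=1
  agg=1, j=2, q=0
  agg=2, j=2, q=1
  agg=4, j=2, q=2
  agg=4, j=3, q=0
  agg=5, j=3, q=1
  agg=7, j=3, q=2
  agg=10, j=3, q=3
  agg=10, j=4, q=0
  agg=11, j=4, q=1
  agg=13, j=4, q=2
  agg=16, j=4, q=3
  agg=20, j=4, q=4
  agg=20, j=5, q=0
  agg=21, j=5, q=1
  agg=23, j=5, q=2
  agg=26, j=5, q=3
  agg=30, j=5, q=4
  agg=35, j=5, q=5

Final answer: 35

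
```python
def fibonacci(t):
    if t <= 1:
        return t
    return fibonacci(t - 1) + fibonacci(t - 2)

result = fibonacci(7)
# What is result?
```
Call trace (a repeated sub-call is expanded the first time; later identical calls just restate its return value):
fibonacci(t=7)
  fibonacci(t=6)
    fibonacci(t=5)
      fibonacci(t=4)
        fibonacci(t=3)
          fibonacci(t=2)
            fibonacci(t=1)
            -> return 1
            fibonacci(t=0)
            -> return 0
          -> return 1
          fibonacci(t=1)
          -> return 1
        -> return 2
        fibonacci(t=2) -> return 1  (same call as traced above)
      -> return 3
      fibonacci(t=3) -> return 2  (same call as traced above)
    -> return 5
    fibonacci(t=4) -> return 3  (same call as traced above)
  -> return 8
  fibonacci(t=5) -> return 5  (same call as traced above)
-> return 13

Final answer: 13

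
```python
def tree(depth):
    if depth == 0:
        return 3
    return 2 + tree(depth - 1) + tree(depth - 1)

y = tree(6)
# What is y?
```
Call trace (a repeated sub-call is expanded the first time; later identical calls just restate its return value):
tree(depth=6)
  tree(depth=5)
    tree(depth=4)
      tree(depth=3)
        tree(depth=2)
          tree(depth=1)
            tree(depth=0)
            -> return 3
            tree(depth=0)
            -> return 3
          -> return 8
          tree(depth=1) -> return 8  (same call as traced above)
        -> return 18
        tree(depth=2) -> return 18  (same call as traced above)
      -> return 38
      tree(depth=3) -> return 38  (same call as traced above)
    -> return 78
    tree(depth=4) -> return 78  (same call as traced above)
  -> return 158
  tree(depth=5) -> return 158  (same call as traced above)
-> return 318

Final answer: 318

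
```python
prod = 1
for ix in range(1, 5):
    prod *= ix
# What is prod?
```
Trace:
  prod=1
  prod=1, ix=1
  prod=2, ix=2
  prod=6, ix=3
  prod=24, ix=4

Final answer: 24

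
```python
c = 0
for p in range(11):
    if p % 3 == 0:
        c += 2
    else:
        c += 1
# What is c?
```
Trace:
  c=0
  c=2, p=0
  c=3, p=1
  c=4, p=2
  c=6, p=3
  c=7, p=4
  c=8, p=5
  c=10, p=6
  c=11, p=7
  c=12, p=8
  c=14, p=9
  c=15, p=10

Final answer: 15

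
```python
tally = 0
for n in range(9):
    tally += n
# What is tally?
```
Trace:
  tally=0
  tally=0, n=0
  tally=1, n=1
  tally=3, n=2
  tally=6, n=3
  tally=10, n=4
  tally=15, n=5
  tally=21, n=6
  tally=28, n=7
  tally=36, n=8

Final answer: 36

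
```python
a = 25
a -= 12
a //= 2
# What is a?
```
Trace:
  a=25
  a=13
  a=6

Final answer: 6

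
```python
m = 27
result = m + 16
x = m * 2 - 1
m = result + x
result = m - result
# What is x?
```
Trace:
  m=27
  m=27, result=43
  m=27, result=43, x=53
  m=96, result=43, x=53
  m=96, result=53, x=53

Final answer: 53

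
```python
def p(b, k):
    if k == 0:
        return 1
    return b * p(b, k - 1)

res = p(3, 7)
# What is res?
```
Call trace:
p(b=3, k=7)
  p(b=3, k=6)
    p(b=3, k=5)
      p(b=3, k=4)
        p(b=3, k=3)
          p(b=3, k=2)
            p(b=3, k=1)
              p(b=3, k=0)
              -> return 1
            -> return 3
          -> return 9
        -> return 27
      -> return 81
    -> return 243
  -> return 729
-> return 2187

Final answer: 2187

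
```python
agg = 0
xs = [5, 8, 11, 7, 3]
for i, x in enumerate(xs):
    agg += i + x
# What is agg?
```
Trace:
  agg=0
  agg=5, i=0, x=5
  agg=14, i=1, x=8
  agg=27, i=2, x=11
  agg=37, i=3, x=7
  agg=44, i=4, x=3

Final answer: 44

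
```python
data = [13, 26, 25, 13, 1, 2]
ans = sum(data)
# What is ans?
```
Trace:
  data=[13, 26, 25, 13, 1, 2]
  data=[13, 26, 25, 13, 1, 2], ans=80

Final answer: 80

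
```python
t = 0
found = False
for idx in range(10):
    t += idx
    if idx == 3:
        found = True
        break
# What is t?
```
Trace:
  t=0
  t=0, found=False
  t=0, found=False, idx=0
  t=1, found=False, idx=1
  t=3, found=False, idx=2
  t=6, found=True, idx=3

Final answer: 6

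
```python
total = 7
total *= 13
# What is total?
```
Trace:
  total=7
  total=91

Final answer: 91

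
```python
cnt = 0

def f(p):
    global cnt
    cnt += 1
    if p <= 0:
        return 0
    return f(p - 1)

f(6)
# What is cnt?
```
Call trace:
f(p=6)
  f(p=5)
    f(p=4)
      f(p=3)
        f(p=2)
          f(p=1)
            f(p=0)
            -> return 0
          -> return 0
        -> return 0
      -> return 0
    -> return 0
  -> return 0
-> return 0

cnt is incremented once per call. f is entered once for each p = 6, 5, 4, 3, 2, 1, 0 (the p <= 0 call returns without recursing), i.e. 6 + 1 calls.
cnt = 7

Final answer: 7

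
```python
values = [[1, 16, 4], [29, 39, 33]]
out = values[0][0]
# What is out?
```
Trace:
  values=[[1, 16, 4], [29, 39, 33]]
  values=[[1, 16, 4], [29, 39, 33]], out=1

Final answer: 1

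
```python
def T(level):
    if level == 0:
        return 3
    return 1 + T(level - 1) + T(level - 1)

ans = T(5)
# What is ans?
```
Call trace (a repeated sub-call is expanded the first time; later identical calls just restate its return value):
T(level=5)
  T(level=4)
    T(level=3)
      T(level=2)
        T(level=1)
          T(level=0)
          -> return 3
          T(level=0)
          -> return 3
        -> return 7
        T(level=1) -> return 7  (same call as traced above)
      -> return 15
      T(level=2) -> return 15  (same call as traced above)
    -> return 31
    T(level=3) -> return 31  (same call as traced above)
  -> return 63
  T(level=4) -> return 63  (same call as traced above)
-> return 127

Final answer: 127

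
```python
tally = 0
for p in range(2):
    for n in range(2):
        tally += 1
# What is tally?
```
Trace:
  tally=0
  tally=1, p=0, n=0
  tally=2, p=0, n=1
  tally=3, p=1, n=0
  tally=4, p=1, n=1

Final answer: 4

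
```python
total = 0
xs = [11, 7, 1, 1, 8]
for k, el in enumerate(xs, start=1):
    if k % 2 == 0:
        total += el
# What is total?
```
Trace:
  total=0
  total=0, k=1, el=11
  total=7, k=2, el=7
  total=7, k=3, el=1
  total=8, k=4, el=1
  total=8, k=5, el=8

Final answer: 8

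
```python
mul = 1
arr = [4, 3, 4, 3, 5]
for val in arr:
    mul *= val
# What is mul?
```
Trace:
  mul=1
  mul=4, val=4
  mul=12, val=3
  mul=48, val=4
  mul=144, val=3
  mul=720, val=5

Final answer: 720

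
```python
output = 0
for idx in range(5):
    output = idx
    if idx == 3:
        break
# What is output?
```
Trace:
  output=0
  output=0, idx=0
  output=1, idx=1
  output=2, idx=2
  output=3, idx=3

Final answer: 3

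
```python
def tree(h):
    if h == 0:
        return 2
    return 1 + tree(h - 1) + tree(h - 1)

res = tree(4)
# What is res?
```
Call trace (a repeated sub-call is expanded the first time; later identical calls just restate its return value):
tree(h=4)
  tree(h=3)
    tree(h=2)
      tree(h=1)
        tree(h=0)
        -> return 2
        tree(h=0)
        -> return 2
      -> return 5
      tree(h=1) -> return 5  (same call as traced above)
    -> return 11
    tree(h=2) -> return 11  (same call as traced above)
  -> return 23
  tree(h=3) -> return 23  (same call as traced above)
-> return 47

Final answer: 47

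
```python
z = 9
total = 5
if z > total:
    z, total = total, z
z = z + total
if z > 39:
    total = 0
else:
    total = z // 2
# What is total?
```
Trace:
  z=9
  z=9, total=5
  z=5, total=9
  z=14, total=9
  z=14, total=7

Final answer: 7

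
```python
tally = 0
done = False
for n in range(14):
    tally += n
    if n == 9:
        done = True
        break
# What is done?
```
Trace:
  tally=0
  tally=0, done=False
  tally=0, done=False, n=0
  tally=1, done=False, n=1
  tally=3, done=False, n=2
  tally=6, done=False, n=3
  tally=10, done=False, n=4
  tally=15, done=False, n=5
  tally=21, done=False, n=6
  tally=28, done=False, n=7
  tally=36, done=False, n=8
  tally=45, done=True, n=9

Final answer: True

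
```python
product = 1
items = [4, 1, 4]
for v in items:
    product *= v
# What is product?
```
Trace:
  product=1
  product=4, v=4
  product=4, v=1
  product=16, v=4

Final answer: 16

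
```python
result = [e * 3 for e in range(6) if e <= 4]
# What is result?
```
Trace:
  e=0
  e=1
  e=2
  e=3
  e=4
  e=5
  result=[0, 3, 6, 9, 12]

Final answer: [0, 3, 6, 9, 12]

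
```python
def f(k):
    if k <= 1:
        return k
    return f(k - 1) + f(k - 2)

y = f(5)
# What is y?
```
Call trace (a repeated sub-call is expanded the first time; later identical calls just restate its return value):
f(k=5)
  f(k=4)
    f(k=3)
      f(k=2)
        f(k=1)
        -> return 1
        f(k=0)
        -> return 0
      -> return 1
      f(k=1)
      -> return 1
    -> return 2
    f(k=2) -> return 1  (same call as traced above)
  -> return 3
  f(k=3) -> return 2  (same call as traced above)
-> return 5

Final answer: 5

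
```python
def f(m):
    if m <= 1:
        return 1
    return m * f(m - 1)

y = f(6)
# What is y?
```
Call trace:
f(m=6)
  f(m=5)
    f(m=4)
      f(m=3)
        f(m=2)
          f(m=1)
          -> return 1
        -> return 2
      -> return 6
    -> return 24
  -> return 120
-> return 720

Final answer: 720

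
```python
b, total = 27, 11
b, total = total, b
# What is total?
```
Trace:
  b=27, total=11
  b=11, total=27

Final answer: 27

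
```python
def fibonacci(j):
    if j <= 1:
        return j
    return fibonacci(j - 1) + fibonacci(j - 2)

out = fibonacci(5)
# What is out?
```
Call trace (a repeated sub-call is expanded the first time; later identical calls just restate its return value):
fibonacci(j=5)
  fibonacci(j=4)
    fibonacci(j=3)
      fibonacci(j=2)
        fibonacci(j=1)
        -> return 1
        fibonacci(j=0)
        -> return 0
      -> return 1
      fibonacci(j=1)
      -> return 1
    -> return 2
    fibonacci(j=2) -> return 1  (same call as traced above)
  -> return 3
  fibonacci(j=3) -> return 2  (same call as traced above)
-> return 5

Final answer: 5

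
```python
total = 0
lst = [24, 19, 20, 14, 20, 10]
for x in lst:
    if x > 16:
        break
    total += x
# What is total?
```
Trace:
  total=0
  total=0, x=24

Final answer: 0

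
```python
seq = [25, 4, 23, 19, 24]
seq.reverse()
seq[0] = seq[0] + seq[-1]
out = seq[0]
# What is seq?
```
Trace:
  seq=[25, 4, 23, 19, 24]
  seq=[24, 19, 23, 4, 25]
  seq=[49, 19, 23, 4, 25]
  seq=[49, 19, 23, 4, 25], out=49

Final answer: [49, 19, 23, 4, 25]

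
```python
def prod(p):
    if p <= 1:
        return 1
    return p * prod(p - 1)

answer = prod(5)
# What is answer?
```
Call trace:
prod(p=5)
  prod(p=4)
    prod(p=3)
      prod(p=2)
        prod(p=1)
        -> return 1
      -> return 2
    -> return 6
  -> return 24
-> return 120

Final answer: 120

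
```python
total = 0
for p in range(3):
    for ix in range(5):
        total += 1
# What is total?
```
Trace:
  total=0
  total=1, p=0, ix=0
  total=2, p=0, ix=1
  total=3, p=0, ix=2
  total=4, p=0, ix=3
  total=5, p=0, ix=4
  total=6, p=1, ix=0
  total=7, p=1, ix=1
  total=8, p=1, ix=2
  total=9, p=1, ix=3
  total=10, p=1, ix=4
  total=11, p=2, ix=0
  total=12, p=2, ix=1
  total=13, p=2, ix=2
  total=14, p=2, ix=3
  total=15, p=2, ix=4

Final answer: 15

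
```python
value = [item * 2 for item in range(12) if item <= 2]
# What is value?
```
Trace:
  item=0
  item=1
  item=2
  item=3
  item=4
  item=5
  item=6
  item=7
  item=8
  item=9
  item=10
  item=11
  value=[0, 2, 4]

Final answer: [0, 2, 4]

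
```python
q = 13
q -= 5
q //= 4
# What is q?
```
Trace:
  q=13
  q=8
  q=2

Final answer: 2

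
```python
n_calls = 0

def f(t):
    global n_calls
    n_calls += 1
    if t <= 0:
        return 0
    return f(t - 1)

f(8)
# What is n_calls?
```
Call trace:
f(t=8)
  f(t=7)
    f(t=6)
      f(t=5)
        f(t=4)
          f(t=3)
            f(t=2)
              f(t=1)
                f(t=0)
                -> return 0
              -> return 0
            -> return 0
          -> return 0
        -> return 0
      -> return 0
    -> return 0
  -> return 0
-> return 0

n_calls is incremented once per call. f is entered once for each t = 8, 7, 6, 5, 4, 3, 2, 1, 0 (the t <= 0 call returns without recursing), i.e. 8 + 1 calls.
n_calls = 9

Final answer: 9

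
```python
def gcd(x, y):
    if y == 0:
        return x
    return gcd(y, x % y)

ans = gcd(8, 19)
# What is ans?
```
Call trace:
gcd(x=8, y=19)
  gcd(x=19, y=8)
    gcd(x=8, y=3)
      gcd(x=3, y=2)
        gcd(x=2, y=1)
          gcd(x=1, y=0)
          -> return 1
        -> return 1
      -> return 1
    -> return 1
  -> return 1
-> return 1

Final answer: 1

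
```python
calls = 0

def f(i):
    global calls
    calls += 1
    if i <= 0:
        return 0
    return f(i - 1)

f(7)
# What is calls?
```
Call trace:
f(i=7)
  f(i=6)
    f(i=5)
      f(i=4)
        f(i=3)
          f(i=2)
            f(i=1)
              f(i=0)
              -> return 0
            -> return 0
          -> return 0
        -> return 0
      -> return 0
    -> return 0
  -> return 0
-> return 0

calls is incremented once per call. f is entered once for each i = 7, 6, 5, 4, 3, 2, 1, 0 (the i <= 0 call returns without recursing), i.e. 7 + 1 calls.
calls = 8

Final answer: 8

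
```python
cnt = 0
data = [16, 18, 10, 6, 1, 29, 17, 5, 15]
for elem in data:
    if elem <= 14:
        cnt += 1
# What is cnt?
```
Trace:
  cnt=0
  cnt=0, elem=16
  cnt=0, elem=18
  cnt=1, elem=10
  cnt=2, elem=6
  cnt=3, elem=1
  cnt=3, elem=29
  cnt=3, elem=17
  cnt=4, elem=5
  cnt=4, elem=15

Final answer: 4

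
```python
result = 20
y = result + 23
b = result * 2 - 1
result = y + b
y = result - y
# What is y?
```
Trace:
  result=20
  result=20, y=43
  result=20, y=43, b=39
  result=82, y=43, b=39
  result=82, y=39, b=39

Final answer: 39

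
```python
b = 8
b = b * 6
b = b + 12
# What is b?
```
Trace:
  b=8
  b=48
  b=60

Final answer: 60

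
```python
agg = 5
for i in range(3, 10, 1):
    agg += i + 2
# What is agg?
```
Trace:
  agg=5
  agg=10, i=3
  agg=16, i=4
  agg=23, i=5
  agg=31, i=6
  agg=40, i=7
  agg=50, i=8
  agg=61, i=9

Final answer: 61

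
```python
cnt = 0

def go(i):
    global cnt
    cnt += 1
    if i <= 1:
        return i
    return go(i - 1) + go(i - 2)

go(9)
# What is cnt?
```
Call trace (a repeated sub-call is expanded the first time; later identical calls just restate its return value):
go(i=9)
  go(i=8)
    go(i=7)
      go(i=6)
        go(i=5)
          go(i=4)
            go(i=3)
              go(i=2)
                go(i=1)
                -> return 1
                go(i=0)
                -> return 0
              -> return 1
              go(i=1)
              -> return 1
            -> return 2
            go(i=2) -> return 1  (same call as traced above)
          -> return 3
          go(i=3) -> return 2  (same call as traced above)
        -> return 5
        go(i=4) -> return 3  (same call as traced above)
      -> return 8
      go(i=5) -> return 5  (same call as traced above)
    -> return 13
    go(i=6) -> return 8  (same call as traced above)
  -> return 21
  go(i=7) -> return 13  (same call as traced above)
-> return 34

cnt is incremented once per call, so count the calls in each subtree. Let C(i) = number of calls made by go(i).
C(0) = C(1) = 1 (base case, no recursion); C(i) = 1 + C(i - 1) + C(i - 2) otherwise.
C(2) = 1 + C(1) + C(0) = 1 + 1 + 1 = 3
C(3) = 1 + C(2) + C(1) = 1 + 3 + 1 = 5
C(4) = 1 + C(3) + C(2) = 1 + 5 + 3 = 9
C(5) = 1 + C(4) + C(3) = 1 + 9 + 5 = 15
C(6) = 1 + C(5) + C(4) = 1 + 15 + 9 = 25
C(7) = 1 + C(6) + C(5) = 1 + 25 + 15 = 41
C(8) = 1 + C(7) + C(6) = 1 + 41 + 25 = 67
C(9) = 1 + C(8) + C(7) = 1 + 67 + 41 = 109
cnt = C(9) = 109

Final answer: 109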